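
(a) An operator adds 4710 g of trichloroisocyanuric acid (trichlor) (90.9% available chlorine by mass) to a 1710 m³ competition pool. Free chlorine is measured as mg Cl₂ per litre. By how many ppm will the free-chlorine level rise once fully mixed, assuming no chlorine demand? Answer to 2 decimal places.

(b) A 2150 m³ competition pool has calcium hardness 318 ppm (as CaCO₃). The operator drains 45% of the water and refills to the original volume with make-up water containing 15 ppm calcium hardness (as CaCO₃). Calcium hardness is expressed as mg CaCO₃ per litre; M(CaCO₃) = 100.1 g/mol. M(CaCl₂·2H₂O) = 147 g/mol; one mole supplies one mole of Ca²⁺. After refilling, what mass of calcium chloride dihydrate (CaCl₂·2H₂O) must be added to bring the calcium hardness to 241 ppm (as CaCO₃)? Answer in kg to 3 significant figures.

(a) 2.50 ppm; (b) 187 kg

(a) Volume: 1710 m³ = 1,710,000 L.
(a) Available chlorine delivered: 4710 g × 0.909 = 4281 g as Cl₂.
(a) Concentration rise: 4281 g / 1,710,000 L = 2.504 mg/L = 2.50 ppm.

(b) Volume: 2150 m³ = 2,150,000 L.
(b) After draining 45% and refilling: 318 × 0.55 + 15 × 0.45 = 181.65 ppm.
(b) Deficit to target: 241 − 181.65 = 59.35 mg/L.
(b) As CaCO₃: 59.35 mg/L × 2,150,000 L = 127,600 g; ÷ 100.1 = 1275 mol Ca²⁺.
(b) Mass: 1275 × 147 = 187,400 g.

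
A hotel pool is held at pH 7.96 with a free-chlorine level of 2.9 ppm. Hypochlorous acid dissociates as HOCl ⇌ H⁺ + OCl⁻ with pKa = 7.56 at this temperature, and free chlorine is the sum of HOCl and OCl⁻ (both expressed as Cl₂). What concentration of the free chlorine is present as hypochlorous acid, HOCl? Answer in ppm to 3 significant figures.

0.826 ppm

[OCl⁻]/[HOCl] = 10^(pH − pKa) = 10^(7.96 − 7.56) = 10^0.40 = 2.512.
Fraction as HOCl = 1 / (1 + 2.512) = 0.2847.
HOCl = 0.2847 × 2.9 ppm = 0.8258 ppm.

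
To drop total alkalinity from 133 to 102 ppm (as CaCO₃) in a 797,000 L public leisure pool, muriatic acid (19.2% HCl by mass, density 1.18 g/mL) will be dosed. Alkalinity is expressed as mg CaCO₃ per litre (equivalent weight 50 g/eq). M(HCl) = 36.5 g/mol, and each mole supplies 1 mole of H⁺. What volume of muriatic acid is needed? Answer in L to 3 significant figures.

79.6 L

Alkalinity to neutralize: (133 − 102) = 31 mg/L as CaCO₃ × 797,000 L = 24,710 g as CaCO₃.
Equivalents of H⁺ required: 24,710 ÷ 50 g/eq = 494.1 eq = 494.1 mol HCl.
Mass of HCl: 494.1 × 36.5 = 18,040 g.
Mass of 19.2% solution: 18,040 / 0.192 = 93,940 g.
Volume: 93,940 g ÷ 1.18 g/mL = 79,610 mL.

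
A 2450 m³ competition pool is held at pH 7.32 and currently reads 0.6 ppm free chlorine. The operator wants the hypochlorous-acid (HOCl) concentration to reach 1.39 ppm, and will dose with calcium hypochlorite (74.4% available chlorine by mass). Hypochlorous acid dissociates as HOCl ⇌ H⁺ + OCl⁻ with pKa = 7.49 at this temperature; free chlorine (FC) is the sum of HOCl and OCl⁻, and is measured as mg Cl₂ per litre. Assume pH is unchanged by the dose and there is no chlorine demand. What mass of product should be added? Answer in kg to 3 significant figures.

Volume: 2450 m³ = 2,450,000 L.
[OCl⁻]/[HOCl] = 10^(pH − pKa) = 10^(7.32 − 7.49) = 0.6761; fraction as HOCl = 1/(1 + 0.6761) = 0.5966.
Free chlorine required for 1.39 ppm HOCl: 1.39 / 0.5966 = 2.33 ppm.
FC to add: 2.33 − 0.6 = 1.73 mg/L as Cl₂.
Cl₂ equivalent: 1.73 mg/L × 2,450,000 L = 4238 g.
Product at 74.4% available Cl: 4238 / 0.744 = 5696 g.

5.70 kg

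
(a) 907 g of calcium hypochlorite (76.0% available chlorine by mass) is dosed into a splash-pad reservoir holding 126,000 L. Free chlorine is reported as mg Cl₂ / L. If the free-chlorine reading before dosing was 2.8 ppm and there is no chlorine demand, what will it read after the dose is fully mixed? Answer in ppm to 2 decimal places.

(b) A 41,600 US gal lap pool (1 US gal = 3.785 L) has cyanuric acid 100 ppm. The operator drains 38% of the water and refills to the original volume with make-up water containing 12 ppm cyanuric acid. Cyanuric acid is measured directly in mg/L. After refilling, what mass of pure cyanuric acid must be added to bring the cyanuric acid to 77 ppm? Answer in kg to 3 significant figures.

(a) 8.27 ppm; (b) 1.64 kg

(a) Available chlorine delivered: 907 g × 0.76 = 689.3 g as Cl₂.
(a) Concentration rise: 689.3 g / 126,000 L = 5.471 mg/L = 5.47 ppm.
(a) Final FC: 2.8 + 5.47 = 8.27 ppm.

(b) Volume: 41,600 US gal × 3.785 L/gal = 157,456 L.
(b) After draining 38% and refilling: 100 × 0.62 + 12 × 0.38 = 66.56 ppm.
(b) Deficit to target: 77 − 66.56 = 10.44 mg/L.
(b) Mass: 10.44 mg/L × 157,456 L = 1644 g cyanuric acid.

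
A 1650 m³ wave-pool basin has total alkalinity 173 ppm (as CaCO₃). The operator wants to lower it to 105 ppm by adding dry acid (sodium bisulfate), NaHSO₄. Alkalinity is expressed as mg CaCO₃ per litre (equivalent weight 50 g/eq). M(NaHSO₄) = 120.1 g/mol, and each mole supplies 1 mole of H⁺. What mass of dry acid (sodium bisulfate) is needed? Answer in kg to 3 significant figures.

Volume: 1650 m³ = 1,650,000 L.
Alkalinity to neutralize: (173 − 105) = 68 mg/L as CaCO₃ × 1,650,000 L = 112,200 g as CaCO₃.
Equivalents of H⁺ required: 112,200 ÷ 50 g/eq = 2244 eq = 2244 mol NaHSO₄.
Mass of NaHSO₄: 2244 × 120.1 = 269,500 g.

270 kg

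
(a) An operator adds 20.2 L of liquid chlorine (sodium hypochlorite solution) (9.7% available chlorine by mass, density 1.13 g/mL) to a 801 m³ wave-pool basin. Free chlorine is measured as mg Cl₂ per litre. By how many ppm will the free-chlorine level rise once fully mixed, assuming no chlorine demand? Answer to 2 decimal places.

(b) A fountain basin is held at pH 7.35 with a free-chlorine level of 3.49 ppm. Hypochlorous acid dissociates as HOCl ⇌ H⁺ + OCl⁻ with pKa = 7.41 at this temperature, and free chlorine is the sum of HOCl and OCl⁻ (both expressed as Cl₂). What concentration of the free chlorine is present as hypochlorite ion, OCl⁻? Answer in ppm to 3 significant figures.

(a) 2.76 ppm; (b) 1.62 ppm

(a) Volume: 801 m³ = 801,000 L.
(a) Mass of solution: 20.2 L × 1000 mL/L × 1.13 g/mL = 22,830 g.
(a) Available chlorine delivered: 22,830 g × 0.097 = 2214 g as Cl₂.
(a) Concentration rise: 2214 g / 801,000 L = 2.764 mg/L = 2.76 ppm.

(b) [OCl⁻]/[HOCl] = 10^(pH − pKa) = 10^(7.35 − 7.41) = 10^-0.06 = 0.871.
(b) Fraction as HOCl = 1 / (1 + 0.871) = 0.5345.
(b) OCl⁻ = (1 − 0.5345) × 3.49 ppm = 1.625 ppm.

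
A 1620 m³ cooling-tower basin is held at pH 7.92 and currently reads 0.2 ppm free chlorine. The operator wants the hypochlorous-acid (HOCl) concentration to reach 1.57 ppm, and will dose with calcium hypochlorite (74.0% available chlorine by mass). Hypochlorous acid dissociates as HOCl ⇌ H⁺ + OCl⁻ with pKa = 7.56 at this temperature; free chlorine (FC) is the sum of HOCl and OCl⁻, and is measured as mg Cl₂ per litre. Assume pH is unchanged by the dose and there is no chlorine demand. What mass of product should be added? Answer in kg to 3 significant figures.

Volume: 1620 m³ = 1,620,000 L.
[OCl⁻]/[HOCl] = 10^(pH − pKa) = 10^(7.92 − 7.56) = 2.291; fraction as HOCl = 1/(1 + 2.291) = 0.3039.
Free chlorine required for 1.57 ppm HOCl: 1.57 / 0.3039 = 5.167 ppm.
FC to add: 5.167 − 0.2 = 4.967 mg/L as Cl₂.
Cl₂ equivalent: 4.967 mg/L × 1,620,000 L = 8046 g.
Product at 74.0% available Cl: 8046 / 0.74 = 10,870 g.

10.9 kg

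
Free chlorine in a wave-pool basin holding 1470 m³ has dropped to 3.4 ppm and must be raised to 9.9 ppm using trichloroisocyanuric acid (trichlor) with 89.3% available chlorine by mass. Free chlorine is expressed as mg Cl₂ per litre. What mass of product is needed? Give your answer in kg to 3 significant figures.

Volume: 1470 m³ = 1,470,000 L.
Chlorine deficit: 9.9 − 3.4 = 6.5 ppm = 6.5 mg/L as Cl₂.
Cl₂ equivalent needed: 6.5 mg/L × 1,470,000 L = 9,555,000 mg = 9555 g.
Product at 89.3% available chlorine: 9555 / 0.893 = 10,700 g.

10.7 kg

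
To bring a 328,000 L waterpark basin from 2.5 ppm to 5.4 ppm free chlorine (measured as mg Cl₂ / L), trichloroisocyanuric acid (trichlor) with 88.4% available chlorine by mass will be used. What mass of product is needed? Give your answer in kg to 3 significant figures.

Chlorine deficit: 5.4 − 2.5 = 2.9 ppm = 2.9 mg/L as Cl₂.
Cl₂ equivalent needed: 2.9 mg/L × 328,000 L = 951,200 mg = 951.2 g.
Product at 88.4% available chlorine: 951.2 / 0.884 = 1076 g.

1.08 kg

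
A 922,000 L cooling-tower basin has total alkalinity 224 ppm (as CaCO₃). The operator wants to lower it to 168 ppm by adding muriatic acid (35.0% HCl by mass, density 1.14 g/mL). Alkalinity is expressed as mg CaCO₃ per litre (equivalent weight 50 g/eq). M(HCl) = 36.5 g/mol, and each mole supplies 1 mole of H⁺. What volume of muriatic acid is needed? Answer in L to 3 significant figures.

94.5 L

Alkalinity to neutralize: (224 − 168) = 56 mg/L as CaCO₃ × 922,000 L = 51,630 g as CaCO₃.
Equivalents of H⁺ required: 51,630 ÷ 50 g/eq = 1033 eq = 1033 mol HCl.
Mass of HCl: 1033 × 36.5 = 37,690 g.
Mass of 35.0% solution: 37,690 / 0.35 = 107,700 g.
Volume: 107,700 g ÷ 1.14 g/mL = 94,460 mL.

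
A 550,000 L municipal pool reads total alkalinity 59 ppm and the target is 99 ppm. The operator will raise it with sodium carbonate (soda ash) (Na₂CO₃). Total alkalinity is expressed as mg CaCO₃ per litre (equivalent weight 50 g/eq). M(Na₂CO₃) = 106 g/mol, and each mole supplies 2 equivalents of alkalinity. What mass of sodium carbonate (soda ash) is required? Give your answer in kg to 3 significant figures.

Alkalinity to add: (99 − 59) = 40 mg/L as CaCO₃ × 550,000 L = 22,000 g as CaCO₃.
Equivalents: 22,000 g ÷ 50 g/eq = 440 eq.
Each mole of Na₂CO₃ supplies 2 eq, so 440 / 2 = 220 mol.
Mass: 220 mol × 106 g/mol = 23,320 g.

23.3 kg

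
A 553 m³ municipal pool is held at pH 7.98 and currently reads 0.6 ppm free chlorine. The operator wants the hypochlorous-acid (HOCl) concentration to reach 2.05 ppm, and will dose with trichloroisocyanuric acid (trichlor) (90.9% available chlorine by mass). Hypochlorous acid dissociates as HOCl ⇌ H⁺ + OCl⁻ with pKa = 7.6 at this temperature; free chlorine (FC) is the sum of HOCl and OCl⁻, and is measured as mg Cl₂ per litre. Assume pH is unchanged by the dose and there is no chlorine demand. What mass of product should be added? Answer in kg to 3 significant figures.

3.87 kg

Volume: 553 m³ = 553,000 L.
[OCl⁻]/[HOCl] = 10^(pH − pKa) = 10^(7.98 − 7.6) = 2.399; fraction as HOCl = 1/(1 + 2.399) = 0.2942.
Free chlorine required for 2.05 ppm HOCl: 2.05 / 0.2942 = 6.968 ppm.
FC to add: 6.968 − 0.6 = 6.368 mg/L as Cl₂.
Cl₂ equivalent: 6.368 mg/L × 553,000 L = 3521 g.
Product at 90.9% available Cl: 3521 / 0.909 = 3874 g.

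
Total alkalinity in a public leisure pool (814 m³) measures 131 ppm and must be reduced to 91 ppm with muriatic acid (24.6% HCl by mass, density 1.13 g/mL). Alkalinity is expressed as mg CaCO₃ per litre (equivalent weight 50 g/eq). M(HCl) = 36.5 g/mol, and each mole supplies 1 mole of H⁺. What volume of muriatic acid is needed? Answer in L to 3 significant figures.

Volume: 814 m³ = 814,000 L.
Alkalinity to neutralize: (131 − 91) = 40 mg/L as CaCO₃ × 814,000 L = 32,560 g as CaCO₃.
Equivalents of H⁺ required: 32,560 ÷ 50 g/eq = 651.2 eq = 651.2 mol HCl.
Mass of HCl: 651.2 × 36.5 = 23,770 g.
Mass of 24.6% solution: 23,770 / 0.246 = 96,620 g.
Volume: 96,620 g ÷ 1.13 g/mL = 85,510 mL.

85.5 L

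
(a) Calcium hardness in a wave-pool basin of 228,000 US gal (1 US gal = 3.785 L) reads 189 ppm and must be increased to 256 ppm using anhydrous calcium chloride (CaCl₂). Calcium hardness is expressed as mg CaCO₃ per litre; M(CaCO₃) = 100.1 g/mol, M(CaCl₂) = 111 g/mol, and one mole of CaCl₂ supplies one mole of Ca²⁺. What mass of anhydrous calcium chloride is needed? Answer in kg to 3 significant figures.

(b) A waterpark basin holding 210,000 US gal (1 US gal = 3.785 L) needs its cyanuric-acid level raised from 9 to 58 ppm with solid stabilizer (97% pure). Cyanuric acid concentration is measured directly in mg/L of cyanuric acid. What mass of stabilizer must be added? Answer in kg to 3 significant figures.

(a) Volume: 228,000 US gal × 3.785 L/gal = 862,980 L.
(a) Hardness to add: (256 − 189) = 67 mg/L as CaCO₃ × 862,980 L = 57,820 g as CaCO₃.
(a) Moles of Ca²⁺ (1 mol Ca²⁺ ≡ 1 mol CaCO₃): 57,820 / 100.1 g/mol = 577.6 mol.
(a) Mass of CaCl₂: 577.6 × 111 = 64,120 g.

(b) Volume: 210,000 US gal × 3.785 L/gal = 794,850 L.
(b) CYA to add: (58 − 9) = 49 mg/L × 794,850 L = 38,950 g cyanuric acid.
(b) At 97% purity: 38,950 / 0.97 = 40,150 g product.

(a) 64.1 kg; (b) 40.2 kg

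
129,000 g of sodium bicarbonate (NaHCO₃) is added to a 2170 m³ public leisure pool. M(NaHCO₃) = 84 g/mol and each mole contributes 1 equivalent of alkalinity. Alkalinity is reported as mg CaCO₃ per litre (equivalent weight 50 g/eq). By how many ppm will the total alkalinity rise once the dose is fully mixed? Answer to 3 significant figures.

35.4 ppm

Volume: 2170 m³ = 2,170,000 L.
Moles of NaHCO₃: 129,000 g ÷ 84 g/mol = 1536 mol → 1536 eq of alkalinity.
As CaCO₃: 1536 eq × 50 g/eq = 76,790 g.
Rise: 76,790 g / 2,170,000 L × 1000 = 35.39 mg/L.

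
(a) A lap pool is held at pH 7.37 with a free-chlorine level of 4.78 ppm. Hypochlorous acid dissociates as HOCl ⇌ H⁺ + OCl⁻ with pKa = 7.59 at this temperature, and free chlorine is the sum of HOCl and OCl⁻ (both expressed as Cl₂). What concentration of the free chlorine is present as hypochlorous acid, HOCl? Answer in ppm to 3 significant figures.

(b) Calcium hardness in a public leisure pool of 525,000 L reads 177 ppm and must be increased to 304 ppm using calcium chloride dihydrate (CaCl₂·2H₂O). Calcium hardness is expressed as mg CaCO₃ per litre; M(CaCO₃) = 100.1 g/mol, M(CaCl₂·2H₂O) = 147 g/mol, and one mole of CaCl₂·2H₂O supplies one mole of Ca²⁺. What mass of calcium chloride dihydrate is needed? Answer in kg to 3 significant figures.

(a) [OCl⁻]/[HOCl] = 10^(pH − pKa) = 10^(7.37 − 7.59) = 10^-0.22 = 0.6026.
(a) Fraction as HOCl = 1 / (1 + 0.6026) = 0.624.
(a) HOCl = 0.624 × 4.78 ppm = 2.983 ppm.

(b) Hardness to add: (304 − 177) = 127 mg/L as CaCO₃ × 525,000 L = 66,680 g as CaCO₃.
(b) Moles of Ca²⁺ (1 mol Ca²⁺ ≡ 1 mol CaCO₃): 66,680 / 100.1 g/mol = 666.1 mol.
(b) Mass of CaCl₂·2H₂O: 666.1 × 147 = 97,910 g.

(a) 2.98 ppm; (b) 97.9 kg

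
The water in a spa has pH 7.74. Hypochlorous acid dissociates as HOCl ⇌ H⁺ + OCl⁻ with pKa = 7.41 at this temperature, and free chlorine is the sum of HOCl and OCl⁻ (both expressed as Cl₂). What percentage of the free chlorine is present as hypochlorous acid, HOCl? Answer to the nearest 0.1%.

[OCl⁻]/[HOCl] = 10^(pH − pKa) = 10^(7.74 − 7.41) = 10^0.33 = 2.138.
Fraction as HOCl = 1 / (1 + 2.138) = 0.3187.

31.9%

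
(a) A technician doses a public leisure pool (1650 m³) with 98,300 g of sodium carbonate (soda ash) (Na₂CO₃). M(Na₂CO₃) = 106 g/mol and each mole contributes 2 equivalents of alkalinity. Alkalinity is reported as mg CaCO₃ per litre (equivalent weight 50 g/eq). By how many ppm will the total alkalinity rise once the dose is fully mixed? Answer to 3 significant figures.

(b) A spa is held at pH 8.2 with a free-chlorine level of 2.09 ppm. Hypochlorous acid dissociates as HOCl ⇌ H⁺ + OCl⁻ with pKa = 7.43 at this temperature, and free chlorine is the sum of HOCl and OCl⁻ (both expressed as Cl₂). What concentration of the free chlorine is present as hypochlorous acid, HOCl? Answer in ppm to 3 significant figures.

(a) 56.2 ppm; (b) 0.303 ppm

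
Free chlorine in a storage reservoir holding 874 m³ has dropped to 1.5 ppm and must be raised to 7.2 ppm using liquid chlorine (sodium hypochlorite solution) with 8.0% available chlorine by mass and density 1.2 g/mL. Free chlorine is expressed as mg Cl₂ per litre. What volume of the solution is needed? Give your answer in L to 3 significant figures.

51.9 L

Volume: 874 m³ = 874,000 L.
Chlorine deficit: 7.2 − 1.5 = 5.7 ppm = 5.7 mg/L as Cl₂.
Cl₂ equivalent needed: 5.7 mg/L × 874,000 L = 4,982,000 mg = 4982 g.
Product at 8.0% available chlorine: 4982 / 0.08 = 62,270 g.
Volume at density 1.2 g/mL: 62,270 g ÷ 1.2 g/mL = 51,890 mL.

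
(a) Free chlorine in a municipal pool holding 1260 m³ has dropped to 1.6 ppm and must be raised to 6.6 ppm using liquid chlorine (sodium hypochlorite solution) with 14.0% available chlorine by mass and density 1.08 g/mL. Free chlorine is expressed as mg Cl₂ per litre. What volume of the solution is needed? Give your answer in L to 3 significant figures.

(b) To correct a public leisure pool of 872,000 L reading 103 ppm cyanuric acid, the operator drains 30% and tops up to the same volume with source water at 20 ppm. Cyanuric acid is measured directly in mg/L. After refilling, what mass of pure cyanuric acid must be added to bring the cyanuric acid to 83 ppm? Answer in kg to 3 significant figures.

(a) 41.7 L; (b) 4.27 kg

(a) Volume: 1260 m³ = 1,260,000 L.
(a) Chlorine deficit: 6.6 − 1.6 = 5 ppm = 5 mg/L as Cl₂.
(a) Cl₂ equivalent needed: 5 mg/L × 1,260,000 L = 6,300,000 mg = 6300 g.
(a) Product at 14.0% available chlorine: 6300 / 0.14 = 45,000 g.
(a) Volume at density 1.08 g/mL: 45,000 g ÷ 1.08 g/mL = 41,670 mL.

(b) After draining 30% and refilling: 103 × 0.70 + 20 × 0.30 = 78.1 ppm.
(b) Deficit to target: 83 − 78.1 = 4.9 mg/L.
(b) Mass: 4.9 mg/L × 872,000 L = 4273 g cyanuric acid.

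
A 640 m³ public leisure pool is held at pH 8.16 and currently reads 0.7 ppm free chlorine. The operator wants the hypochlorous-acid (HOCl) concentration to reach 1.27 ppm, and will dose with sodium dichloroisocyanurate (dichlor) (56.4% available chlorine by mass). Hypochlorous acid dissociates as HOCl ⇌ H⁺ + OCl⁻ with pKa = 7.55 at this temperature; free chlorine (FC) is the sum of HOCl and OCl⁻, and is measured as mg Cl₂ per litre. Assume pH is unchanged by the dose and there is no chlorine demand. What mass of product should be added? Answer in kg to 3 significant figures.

6.52 kg

Volume: 640 m³ = 640,000 L.
[OCl⁻]/[HOCl] = 10^(pH − pKa) = 10^(8.16 − 7.55) = 4.074; fraction as HOCl = 1/(1 + 4.074) = 0.1971.
Free chlorine required for 1.27 ppm HOCl: 1.27 / 0.1971 = 6.444 ppm.
FC to add: 6.444 − 0.7 = 5.744 mg/L as Cl₂.
Cl₂ equivalent: 5.744 mg/L × 640,000 L = 3676 g.
Product at 56.4% available Cl: 3676 / 0.564 = 6518 g.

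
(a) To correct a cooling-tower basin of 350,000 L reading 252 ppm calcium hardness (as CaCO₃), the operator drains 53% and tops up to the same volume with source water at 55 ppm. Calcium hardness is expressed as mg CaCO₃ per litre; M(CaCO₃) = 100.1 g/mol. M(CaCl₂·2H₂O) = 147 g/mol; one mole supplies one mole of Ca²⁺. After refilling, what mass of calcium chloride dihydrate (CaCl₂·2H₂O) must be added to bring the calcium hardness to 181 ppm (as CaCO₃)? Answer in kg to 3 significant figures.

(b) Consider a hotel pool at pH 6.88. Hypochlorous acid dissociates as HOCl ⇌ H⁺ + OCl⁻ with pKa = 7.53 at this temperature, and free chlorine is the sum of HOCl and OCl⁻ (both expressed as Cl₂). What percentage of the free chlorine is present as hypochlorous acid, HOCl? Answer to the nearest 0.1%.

(a) 17.2 kg; (b) 81.7%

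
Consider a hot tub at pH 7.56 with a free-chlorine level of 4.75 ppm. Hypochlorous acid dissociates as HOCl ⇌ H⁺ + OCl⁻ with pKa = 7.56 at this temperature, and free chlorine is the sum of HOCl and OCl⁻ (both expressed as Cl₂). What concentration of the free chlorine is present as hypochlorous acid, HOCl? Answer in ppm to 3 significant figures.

2.38 ppm

[OCl⁻]/[HOCl] = 10^(pH − pKa) = 10^(7.56 − 7.56) = 10^0.00 = 1.
Fraction as HOCl = 1 / (1 + 1) = 0.5.
HOCl = 0.5 × 4.75 ppm = 2.375 ppm.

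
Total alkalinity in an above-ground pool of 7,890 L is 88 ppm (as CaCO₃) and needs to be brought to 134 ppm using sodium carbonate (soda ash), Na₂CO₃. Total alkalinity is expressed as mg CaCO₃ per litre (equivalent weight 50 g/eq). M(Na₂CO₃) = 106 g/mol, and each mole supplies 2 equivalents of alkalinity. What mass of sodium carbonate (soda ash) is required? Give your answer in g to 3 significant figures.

Alkalinity to add: (134 − 88) = 46 mg/L as CaCO₃ × 7,890 L = 362.9 g as CaCO₃.
Equivalents: 362.9 g ÷ 50 g/eq = 7.259 eq.
Each mole of Na₂CO₃ supplies 2 eq, so 7.259 / 2 = 3.629 mol.
Mass: 3.629 mol × 106 g/mol = 384.7 g.

385 g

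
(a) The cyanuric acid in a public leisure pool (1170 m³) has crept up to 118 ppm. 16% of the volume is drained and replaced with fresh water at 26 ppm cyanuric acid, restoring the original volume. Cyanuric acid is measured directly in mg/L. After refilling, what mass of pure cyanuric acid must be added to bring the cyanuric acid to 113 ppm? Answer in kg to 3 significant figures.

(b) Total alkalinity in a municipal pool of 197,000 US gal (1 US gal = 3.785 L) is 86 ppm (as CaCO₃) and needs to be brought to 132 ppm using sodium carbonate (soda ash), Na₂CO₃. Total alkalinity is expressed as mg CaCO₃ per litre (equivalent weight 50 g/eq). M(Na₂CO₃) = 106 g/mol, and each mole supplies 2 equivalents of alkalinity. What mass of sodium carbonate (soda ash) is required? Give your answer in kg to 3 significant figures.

(a) 11.4 kg; (b) 36.4 kg

(a) Volume: 1170 m³ = 1,170,000 L.
(a) After draining 16% and refilling: 118 × 0.84 + 26 × 0.16 = 103.28 ppm.
(a) Deficit to target: 113 − 103.28 = 9.72 mg/L.
(a) Mass: 9.72 mg/L × 1,170,000 L = 11,370 g cyanuric acid.

(b) Volume: 197,000 US gal × 3.785 L/gal = 745,645 L.
(b) Alkalinity to add: (132 − 86) = 46 mg/L as CaCO₃ × 745,645 L = 34,300 g as CaCO₃.
(b) Equivalents: 34,300 g ÷ 50 g/eq = 686 eq.
(b) Each mole of Na₂CO₃ supplies 2 eq, so 686 / 2 = 343 mol.
(b) Mass: 343 mol × 106 g/mol = 36,360 g.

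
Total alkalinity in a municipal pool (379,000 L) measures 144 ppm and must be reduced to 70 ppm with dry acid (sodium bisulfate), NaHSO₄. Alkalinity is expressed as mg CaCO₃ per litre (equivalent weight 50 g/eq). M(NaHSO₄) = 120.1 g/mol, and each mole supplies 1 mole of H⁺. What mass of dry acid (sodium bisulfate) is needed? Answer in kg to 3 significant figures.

Alkalinity to neutralize: (144 − 70) = 74 mg/L as CaCO₃ × 379,000 L = 28,050 g as CaCO₃.
Equivalents of H⁺ required: 28,050 ÷ 50 g/eq = 560.9 eq = 560.9 mol NaHSO₄.
Mass of NaHSO₄: 560.9 × 120.1 = 67,370 g.

67.4 kg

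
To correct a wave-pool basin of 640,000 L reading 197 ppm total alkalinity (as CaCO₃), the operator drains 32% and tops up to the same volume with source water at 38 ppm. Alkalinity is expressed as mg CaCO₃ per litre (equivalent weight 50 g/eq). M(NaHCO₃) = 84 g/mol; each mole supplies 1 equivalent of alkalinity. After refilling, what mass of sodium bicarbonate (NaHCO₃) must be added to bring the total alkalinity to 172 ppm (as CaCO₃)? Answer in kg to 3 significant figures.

27.8 kg

After draining 32% and refilling: 197 × 0.68 + 38 × 0.32 = 146.12 ppm.
Deficit to target: 172 − 146.12 = 25.88 mg/L.
As CaCO₃: 25.88 mg/L × 640,000 L = 16,560 g; ÷ 50 g/eq ÷ 1 = 331.3 mol NaHCO₃.
Mass: 331.3 × 84 = 27,830 g.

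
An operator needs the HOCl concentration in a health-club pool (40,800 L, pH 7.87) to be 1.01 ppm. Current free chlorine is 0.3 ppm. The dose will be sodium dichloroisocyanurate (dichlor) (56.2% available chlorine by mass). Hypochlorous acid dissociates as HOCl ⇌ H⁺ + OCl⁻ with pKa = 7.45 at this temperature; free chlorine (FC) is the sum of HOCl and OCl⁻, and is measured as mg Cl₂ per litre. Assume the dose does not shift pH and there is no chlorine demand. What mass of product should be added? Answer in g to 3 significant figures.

244 g

[OCl⁻]/[HOCl] = 10^(pH − pKa) = 10^(7.87 − 7.45) = 2.63; fraction as HOCl = 1/(1 + 2.63) = 0.2755.
Free chlorine required for 1.01 ppm HOCl: 1.01 / 0.2755 = 3.667 ppm.
FC to add: 3.667 − 0.3 = 3.367 mg/L as Cl₂.
Cl₂ equivalent: 3.367 mg/L × 40,800 L = 137.4 g.
Product at 56.2% available Cl: 137.4 / 0.562 = 244.4 g.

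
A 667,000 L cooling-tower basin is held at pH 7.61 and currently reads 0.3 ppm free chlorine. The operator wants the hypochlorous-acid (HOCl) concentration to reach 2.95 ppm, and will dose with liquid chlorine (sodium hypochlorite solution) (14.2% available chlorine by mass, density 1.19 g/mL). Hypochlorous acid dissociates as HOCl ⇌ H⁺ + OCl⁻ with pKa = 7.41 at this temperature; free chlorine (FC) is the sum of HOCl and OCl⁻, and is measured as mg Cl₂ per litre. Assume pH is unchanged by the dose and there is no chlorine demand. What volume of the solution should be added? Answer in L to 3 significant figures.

[OCl⁻]/[HOCl] = 10^(pH − pKa) = 10^(7.61 − 7.41) = 1.585; fraction as HOCl = 1/(1 + 1.585) = 0.3869.
Free chlorine required for 2.95 ppm HOCl: 2.95 / 0.3869 = 7.625 ppm.
FC to add: 7.625 − 0.3 = 7.325 mg/L as Cl₂.
Cl₂ equivalent: 7.325 mg/L × 667,000 L = 4886 g.
Product at 14.2% available Cl: 4886 / 0.142 = 34,410 g.
Volume: 34,410 g ÷ 1.19 g/mL = 28,920 mL.

28.9 L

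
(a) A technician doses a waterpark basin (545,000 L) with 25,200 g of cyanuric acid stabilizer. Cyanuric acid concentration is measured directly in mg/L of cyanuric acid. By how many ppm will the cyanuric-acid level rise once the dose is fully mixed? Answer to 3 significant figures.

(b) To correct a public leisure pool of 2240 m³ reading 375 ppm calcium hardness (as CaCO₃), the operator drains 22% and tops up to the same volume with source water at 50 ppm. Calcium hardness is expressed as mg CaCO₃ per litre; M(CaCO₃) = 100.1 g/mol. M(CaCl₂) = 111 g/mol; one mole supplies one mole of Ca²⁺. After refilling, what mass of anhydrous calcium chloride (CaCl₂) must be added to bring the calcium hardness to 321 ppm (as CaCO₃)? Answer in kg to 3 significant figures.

(a) 46.2 ppm; (b) 43.5 kg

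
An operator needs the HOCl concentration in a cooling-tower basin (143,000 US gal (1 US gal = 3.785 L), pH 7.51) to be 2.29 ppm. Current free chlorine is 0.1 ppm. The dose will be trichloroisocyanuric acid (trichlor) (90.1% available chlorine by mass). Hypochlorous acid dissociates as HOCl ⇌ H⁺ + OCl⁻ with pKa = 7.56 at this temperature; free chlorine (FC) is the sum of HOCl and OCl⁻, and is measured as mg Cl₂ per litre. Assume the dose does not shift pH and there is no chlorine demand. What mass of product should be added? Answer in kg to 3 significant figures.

2.54 kg

Volume: 143,000 US gal × 3.785 L/gal = 541,255 L.
[OCl⁻]/[HOCl] = 10^(pH − pKa) = 10^(7.51 − 7.56) = 0.8913; fraction as HOCl = 1/(1 + 0.8913) = 0.5288.
Free chlorine required for 2.29 ppm HOCl: 2.29 / 0.5288 = 4.331 ppm.
FC to add: 4.331 − 0.1 = 4.231 mg/L as Cl₂.
Cl₂ equivalent: 4.231 mg/L × 541,255 L = 2290 g.
Product at 90.1% available Cl: 2290 / 0.901 = 2542 g.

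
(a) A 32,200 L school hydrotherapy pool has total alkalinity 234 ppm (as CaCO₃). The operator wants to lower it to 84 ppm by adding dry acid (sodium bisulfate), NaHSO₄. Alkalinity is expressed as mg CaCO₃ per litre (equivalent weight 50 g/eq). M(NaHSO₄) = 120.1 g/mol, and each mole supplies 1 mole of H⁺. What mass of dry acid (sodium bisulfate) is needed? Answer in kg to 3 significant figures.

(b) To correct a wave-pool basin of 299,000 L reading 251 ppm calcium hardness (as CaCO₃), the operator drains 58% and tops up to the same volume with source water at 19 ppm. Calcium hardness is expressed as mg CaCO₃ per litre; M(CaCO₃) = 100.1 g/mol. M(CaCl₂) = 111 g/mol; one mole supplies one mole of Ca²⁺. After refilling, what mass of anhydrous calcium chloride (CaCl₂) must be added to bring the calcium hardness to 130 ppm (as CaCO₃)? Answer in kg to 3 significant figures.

(a) Alkalinity to neutralize: (234 − 84) = 150 mg/L as CaCO₃ × 32,200 L = 4830 g as CaCO₃.
(a) Equivalents of H⁺ required: 4830 ÷ 50 g/eq = 96.6 eq = 96.6 mol NaHSO₄.
(a) Mass of NaHSO₄: 96.6 × 120.1 = 11,600 g.

(b) After draining 58% and refilling: 251 × 0.42 + 19 × 0.58 = 116.44 ppm.
(b) Deficit to target: 130 − 116.44 = 13.56 mg/L.
(b) As CaCO₃: 13.56 mg/L × 299,000 L = 4054 g; ÷ 100.1 = 40.5 mol Ca²⁺.
(b) Mass: 40.5 × 111 = 4496 g.

(a) 11.6 kg; (b) 4.50 kg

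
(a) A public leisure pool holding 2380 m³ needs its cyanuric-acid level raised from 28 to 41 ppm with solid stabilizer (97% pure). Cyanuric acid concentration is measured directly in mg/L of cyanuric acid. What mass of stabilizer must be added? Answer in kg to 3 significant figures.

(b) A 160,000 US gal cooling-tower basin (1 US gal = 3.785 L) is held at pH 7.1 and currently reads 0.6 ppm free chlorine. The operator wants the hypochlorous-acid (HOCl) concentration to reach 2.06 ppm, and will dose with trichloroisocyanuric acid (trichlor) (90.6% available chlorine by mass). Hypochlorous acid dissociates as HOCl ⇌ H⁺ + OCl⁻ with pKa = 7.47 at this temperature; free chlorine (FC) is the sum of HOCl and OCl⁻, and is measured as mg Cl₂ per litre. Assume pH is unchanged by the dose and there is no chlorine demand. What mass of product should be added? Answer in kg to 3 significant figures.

(a) Volume: 2380 m³ = 2,380,000 L.
(a) CYA to add: (41 − 28) = 13 mg/L × 2,380,000 L = 30,940 g cyanuric acid.
(a) At 97% purity: 30,940 / 0.97 = 31,900 g product.

(b) Volume: 160,000 US gal × 3.785 L/gal = 605,600 L.
(b) [OCl⁻]/[HOCl] = 10^(pH − pKa) = 10^(7.1 − 7.47) = 0.4266; fraction as HOCl = 1/(1 + 0.4266) = 0.701.
(b) Free chlorine required for 2.06 ppm HOCl: 2.06 / 0.701 = 2.939 ppm.
(b) FC to add: 2.939 − 0.6 = 2.339 mg/L as Cl₂.
(b) Cl₂ equivalent: 2.339 mg/L × 605,600 L = 1416 g.
(b) Product at 90.6% available Cl: 1416 / 0.906 = 1563 g.

(a) 31.9 kg; (b) 1.56 kg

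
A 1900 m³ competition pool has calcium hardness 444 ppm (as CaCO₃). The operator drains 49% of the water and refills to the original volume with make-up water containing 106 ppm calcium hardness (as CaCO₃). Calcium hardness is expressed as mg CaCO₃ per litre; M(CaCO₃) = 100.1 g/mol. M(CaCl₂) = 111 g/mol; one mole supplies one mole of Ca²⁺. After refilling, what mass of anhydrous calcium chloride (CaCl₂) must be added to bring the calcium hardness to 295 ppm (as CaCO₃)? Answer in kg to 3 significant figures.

35.0 kg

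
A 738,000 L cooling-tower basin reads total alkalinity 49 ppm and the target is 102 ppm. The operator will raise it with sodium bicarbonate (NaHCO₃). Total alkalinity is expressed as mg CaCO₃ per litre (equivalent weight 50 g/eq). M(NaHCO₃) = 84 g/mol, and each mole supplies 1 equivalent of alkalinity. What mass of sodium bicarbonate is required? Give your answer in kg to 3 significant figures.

Alkalinity to add: (102 − 49) = 53 mg/L as CaCO₃ × 738,000 L = 39,110 g as CaCO₃.
Equivalents: 39,110 g ÷ 50 g/eq = 782.3 eq.
NaHCO₃ supplies 1 eq per mole → 782.3 mol.
Mass: 782.3 mol × 84 g/mol = 65,710 g.

65.7 kg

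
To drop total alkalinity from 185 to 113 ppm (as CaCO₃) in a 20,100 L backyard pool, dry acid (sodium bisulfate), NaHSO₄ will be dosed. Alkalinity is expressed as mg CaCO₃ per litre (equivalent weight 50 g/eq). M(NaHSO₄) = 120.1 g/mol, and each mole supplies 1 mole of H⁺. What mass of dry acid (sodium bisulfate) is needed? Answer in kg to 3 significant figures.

Alkalinity to neutralize: (185 − 113) = 72 mg/L as CaCO₃ × 20,100 L = 1447 g as CaCO₃.
Equivalents of H⁺ required: 1447 ÷ 50 g/eq = 28.94 eq = 28.94 mol NaHSO₄.
Mass of NaHSO₄: 28.94 × 120.1 = 3476 g.

3.48 kg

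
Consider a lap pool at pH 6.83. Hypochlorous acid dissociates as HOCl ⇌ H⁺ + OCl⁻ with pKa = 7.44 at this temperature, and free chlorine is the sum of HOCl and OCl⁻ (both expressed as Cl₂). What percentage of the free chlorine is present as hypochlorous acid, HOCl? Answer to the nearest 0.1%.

[OCl⁻]/[HOCl] = 10^(pH − pKa) = 10^(6.83 − 7.44) = 10^-0.61 = 0.2455.
Fraction as HOCl = 1 / (1 + 0.2455) = 0.8029.

80.3%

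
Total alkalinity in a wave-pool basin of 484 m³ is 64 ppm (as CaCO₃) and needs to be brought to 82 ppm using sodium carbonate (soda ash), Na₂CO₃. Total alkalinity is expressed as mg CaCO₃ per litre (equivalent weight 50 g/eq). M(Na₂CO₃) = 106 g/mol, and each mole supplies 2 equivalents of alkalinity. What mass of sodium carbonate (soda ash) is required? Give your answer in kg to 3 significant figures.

9.23 kg

Volume: 484 m³ = 484,000 L.
Alkalinity to add: (82 − 64) = 18 mg/L as CaCO₃ × 484,000 L = 8712 g as CaCO₃.
Equivalents: 8712 g ÷ 50 g/eq = 174.2 eq.
Each mole of Na₂CO₃ supplies 2 eq, so 174.2 / 2 = 87.12 mol.
Mass: 87.12 mol × 106 g/mol = 9235 g.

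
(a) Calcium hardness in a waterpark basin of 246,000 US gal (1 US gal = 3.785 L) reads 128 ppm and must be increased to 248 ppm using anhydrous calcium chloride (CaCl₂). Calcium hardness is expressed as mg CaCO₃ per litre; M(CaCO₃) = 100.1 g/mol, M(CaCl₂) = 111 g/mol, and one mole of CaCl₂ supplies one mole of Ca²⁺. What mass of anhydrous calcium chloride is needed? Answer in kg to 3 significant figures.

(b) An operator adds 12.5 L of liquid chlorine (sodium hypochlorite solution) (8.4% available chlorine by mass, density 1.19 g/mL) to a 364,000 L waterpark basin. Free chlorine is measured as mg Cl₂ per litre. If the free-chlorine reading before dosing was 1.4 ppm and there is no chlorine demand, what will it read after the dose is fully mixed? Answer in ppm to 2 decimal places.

(a) 124 kg; (b) 4.83 ppm

(a) Volume: 246,000 US gal × 3.785 L/gal = 931,110 L.
(a) Hardness to add: (248 − 128) = 120 mg/L as CaCO₃ × 931,110 L = 111,700 g as CaCO₃.
(a) Moles of Ca²⁺ (1 mol Ca²⁺ ≡ 1 mol CaCO₃): 111,700 / 100.1 g/mol = 1116 mol.
(a) Mass of CaCl₂: 1116 × 111 = 123,900 g.

(b) Mass of solution: 12.5 L × 1000 mL/L × 1.19 g/mL = 14,880 g.
(b) Available chlorine delivered: 14,880 g × 0.084 = 1250 g as Cl₂.
(b) Concentration rise: 1250 g / 364,000 L = 3.433 mg/L = 3.43 ppm.
(b) Final FC: 1.4 + 3.43 = 4.83 ppm.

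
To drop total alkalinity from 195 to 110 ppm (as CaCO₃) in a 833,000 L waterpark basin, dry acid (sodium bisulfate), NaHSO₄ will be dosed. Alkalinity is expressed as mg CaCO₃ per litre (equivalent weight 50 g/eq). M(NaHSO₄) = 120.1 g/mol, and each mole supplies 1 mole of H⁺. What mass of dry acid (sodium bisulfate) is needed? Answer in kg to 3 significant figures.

Alkalinity to neutralize: (195 − 110) = 85 mg/L as CaCO₃ × 833,000 L = 70,800 g as CaCO₃.
Equivalents of H⁺ required: 70,800 ÷ 50 g/eq = 1416 eq = 1416 mol NaHSO₄.
Mass of NaHSO₄: 1416 × 120.1 = 170,100 g.

170 kg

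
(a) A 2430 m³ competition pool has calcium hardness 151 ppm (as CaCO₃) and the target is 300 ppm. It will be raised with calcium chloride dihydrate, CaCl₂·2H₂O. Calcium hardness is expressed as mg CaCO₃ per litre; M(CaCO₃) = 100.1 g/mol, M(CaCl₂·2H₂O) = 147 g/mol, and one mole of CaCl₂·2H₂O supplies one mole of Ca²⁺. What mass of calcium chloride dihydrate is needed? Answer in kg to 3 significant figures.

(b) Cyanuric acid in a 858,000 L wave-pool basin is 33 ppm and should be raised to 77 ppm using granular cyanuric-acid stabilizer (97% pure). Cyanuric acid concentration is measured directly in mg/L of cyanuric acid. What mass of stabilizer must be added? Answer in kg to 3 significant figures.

(a) 532 kg; (b) 38.9 kg

(a) Volume: 2430 m³ = 2,430,000 L.
(a) Hardness to add: (300 − 151) = 149 mg/L as CaCO₃ × 2,430,000 L = 362,100 g as CaCO₃.
(a) Moles of Ca²⁺ (1 mol Ca²⁺ ≡ 1 mol CaCO₃): 362,100 / 100.1 g/mol = 3617 mol.
(a) Mass of CaCl₂·2H₂O: 3617 × 147 = 531,700 g.

(b) CYA to add: (77 − 33) = 44 mg/L × 858,000 L = 37,750 g cyanuric acid.
(b) At 97% purity: 37,750 / 0.97 = 38,920 g product.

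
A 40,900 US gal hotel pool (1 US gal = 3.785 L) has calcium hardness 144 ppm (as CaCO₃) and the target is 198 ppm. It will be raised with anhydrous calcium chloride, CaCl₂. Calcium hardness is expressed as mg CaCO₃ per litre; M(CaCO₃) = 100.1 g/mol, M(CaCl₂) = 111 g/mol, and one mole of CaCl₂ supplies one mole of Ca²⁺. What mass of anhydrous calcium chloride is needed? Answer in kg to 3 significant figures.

9.27 kg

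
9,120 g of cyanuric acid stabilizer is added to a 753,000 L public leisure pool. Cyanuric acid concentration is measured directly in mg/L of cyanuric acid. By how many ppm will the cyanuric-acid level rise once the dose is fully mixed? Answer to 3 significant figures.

12.1 ppm

Rise: 9,120 g / 753,000 L × 1000 = 12.11 mg/L.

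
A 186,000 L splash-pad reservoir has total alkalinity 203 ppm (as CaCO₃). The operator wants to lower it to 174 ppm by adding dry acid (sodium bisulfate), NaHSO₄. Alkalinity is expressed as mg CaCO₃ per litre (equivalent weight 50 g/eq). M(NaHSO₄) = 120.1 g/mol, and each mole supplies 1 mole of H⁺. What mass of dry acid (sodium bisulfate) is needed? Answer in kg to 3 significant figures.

13.0 kg

Alkalinity to neutralize: (203 − 174) = 29 mg/L as CaCO₃ × 186,000 L = 5394 g as CaCO₃.
Equivalents of H⁺ required: 5394 ÷ 50 g/eq = 107.9 eq = 107.9 mol NaHSO₄.
Mass of NaHSO₄: 107.9 × 120.1 = 12,960 g.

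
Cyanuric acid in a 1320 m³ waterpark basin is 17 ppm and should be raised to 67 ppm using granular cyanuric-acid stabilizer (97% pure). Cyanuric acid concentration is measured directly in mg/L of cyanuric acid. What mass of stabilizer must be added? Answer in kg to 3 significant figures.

68.0 kg

Volume: 1320 m³ = 1,320,000 L.
CYA to add: (67 − 17) = 50 mg/L × 1,320,000 L = 66,000 g cyanuric acid.
At 97% purity: 66,000 / 0.97 = 68,040 g product.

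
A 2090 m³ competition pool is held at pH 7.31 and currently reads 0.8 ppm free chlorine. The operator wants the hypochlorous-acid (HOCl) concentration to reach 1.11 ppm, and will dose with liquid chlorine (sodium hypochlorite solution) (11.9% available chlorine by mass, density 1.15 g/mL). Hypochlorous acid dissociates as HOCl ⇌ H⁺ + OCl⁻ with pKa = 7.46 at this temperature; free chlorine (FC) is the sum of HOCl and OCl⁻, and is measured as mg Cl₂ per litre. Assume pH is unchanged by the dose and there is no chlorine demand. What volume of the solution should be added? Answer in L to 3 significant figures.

Volume: 2090 m³ = 2,090,000 L.
[OCl⁻]/[HOCl] = 10^(pH − pKa) = 10^(7.31 − 7.46) = 0.7079; fraction as HOCl = 1/(1 + 0.7079) = 0.5855.
Free chlorine required for 1.11 ppm HOCl: 1.11 / 0.5855 = 1.896 ppm.
FC to add: 1.896 − 0.8 = 1.096 mg/L as Cl₂.
Cl₂ equivalent: 1.096 mg/L × 2,090,000 L = 2290 g.
Product at 11.9% available Cl: 2290 / 0.119 = 19,250 g.
Volume: 19,250 g ÷ 1.15 g/mL = 16,740 mL.

16.7 L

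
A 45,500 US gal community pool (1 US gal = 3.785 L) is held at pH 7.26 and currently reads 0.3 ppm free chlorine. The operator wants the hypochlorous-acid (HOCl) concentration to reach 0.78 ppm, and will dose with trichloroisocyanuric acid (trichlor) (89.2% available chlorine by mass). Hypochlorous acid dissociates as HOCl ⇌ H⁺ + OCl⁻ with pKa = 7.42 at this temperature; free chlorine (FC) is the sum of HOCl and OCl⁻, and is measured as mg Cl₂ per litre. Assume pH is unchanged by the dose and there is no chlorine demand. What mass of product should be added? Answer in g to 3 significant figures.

197 g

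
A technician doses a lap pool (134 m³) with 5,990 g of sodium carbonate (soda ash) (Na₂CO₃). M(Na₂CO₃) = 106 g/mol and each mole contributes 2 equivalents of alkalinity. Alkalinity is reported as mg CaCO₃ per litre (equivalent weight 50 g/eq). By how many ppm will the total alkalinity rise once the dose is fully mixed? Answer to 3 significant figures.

42.2 ppm

Volume: 134 m³ = 134,000 L.
Moles of Na₂CO₃: 5,990 g ÷ 106 g/mol = 56.51 mol → 113 eq of alkalinity.
As CaCO₃: 113 eq × 50 g/eq = 5651 g.
Rise: 5651 g / 134,000 L × 1000 = 42.17 mg/L.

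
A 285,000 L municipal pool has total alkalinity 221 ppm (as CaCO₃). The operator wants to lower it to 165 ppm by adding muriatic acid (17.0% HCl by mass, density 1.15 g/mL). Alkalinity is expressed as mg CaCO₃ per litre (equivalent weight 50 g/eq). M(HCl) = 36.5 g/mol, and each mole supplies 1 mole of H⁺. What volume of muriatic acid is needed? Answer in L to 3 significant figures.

Alkalinity to neutralize: (221 − 165) = 56 mg/L as CaCO₃ × 285,000 L = 15,960 g as CaCO₃.
Equivalents of H⁺ required: 15,960 ÷ 50 g/eq = 319.2 eq = 319.2 mol HCl.
Mass of HCl: 319.2 × 36.5 = 11,650 g.
Mass of 17.0% solution: 11,650 / 0.17 = 68,530 g.
Volume: 68,530 g ÷ 1.15 g/mL = 59,590 mL.

59.6 L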